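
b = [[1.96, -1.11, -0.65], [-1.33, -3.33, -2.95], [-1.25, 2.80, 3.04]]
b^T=[[1.96, -1.33, -1.25], [-1.11, -3.33, 2.80], [-0.65, -2.95, 3.04]]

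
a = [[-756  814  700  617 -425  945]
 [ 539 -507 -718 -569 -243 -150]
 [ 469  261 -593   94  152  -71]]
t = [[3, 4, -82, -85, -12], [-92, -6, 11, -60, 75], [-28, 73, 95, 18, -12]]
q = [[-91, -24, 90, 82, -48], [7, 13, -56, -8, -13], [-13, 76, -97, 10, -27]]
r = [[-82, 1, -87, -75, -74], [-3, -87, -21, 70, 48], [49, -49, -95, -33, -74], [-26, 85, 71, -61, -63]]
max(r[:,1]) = 85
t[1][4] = 75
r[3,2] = 71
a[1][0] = 539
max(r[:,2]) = 71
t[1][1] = -6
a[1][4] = -243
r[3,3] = -61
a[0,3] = 617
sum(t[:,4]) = 51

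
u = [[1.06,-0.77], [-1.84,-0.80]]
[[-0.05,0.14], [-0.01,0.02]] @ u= [[-0.31, -0.07],  [-0.05, -0.01]]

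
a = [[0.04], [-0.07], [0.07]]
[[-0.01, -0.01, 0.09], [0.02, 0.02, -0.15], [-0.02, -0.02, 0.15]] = a @ [[-0.33, -0.26, 2.19]]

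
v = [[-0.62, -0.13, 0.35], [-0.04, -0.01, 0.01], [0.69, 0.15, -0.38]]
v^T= [[-0.62,-0.04,0.69],[-0.13,-0.01,0.15],[0.35,0.01,-0.38]]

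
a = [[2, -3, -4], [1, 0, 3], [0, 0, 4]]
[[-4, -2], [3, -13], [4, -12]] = a@[[0, -4], [0, 2], [1, -3]]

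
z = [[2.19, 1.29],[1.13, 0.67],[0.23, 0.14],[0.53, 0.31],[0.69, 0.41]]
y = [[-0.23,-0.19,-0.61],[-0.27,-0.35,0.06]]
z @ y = [[-0.85, -0.87, -1.26], [-0.44, -0.45, -0.65], [-0.09, -0.09, -0.13], [-0.21, -0.21, -0.30], [-0.27, -0.27, -0.4]]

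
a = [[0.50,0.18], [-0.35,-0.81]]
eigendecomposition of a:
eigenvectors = [[0.96, -0.14], [-0.27, 0.99]]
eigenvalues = [0.45, -0.76]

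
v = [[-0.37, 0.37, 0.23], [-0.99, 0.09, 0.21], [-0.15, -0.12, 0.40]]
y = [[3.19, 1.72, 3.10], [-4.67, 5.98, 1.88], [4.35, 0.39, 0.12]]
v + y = [[2.82, 2.09, 3.33], [-5.66, 6.07, 2.09], [4.2, 0.27, 0.52]]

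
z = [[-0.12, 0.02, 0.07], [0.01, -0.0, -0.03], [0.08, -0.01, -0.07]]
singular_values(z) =[0.18, 0.03, 0.0]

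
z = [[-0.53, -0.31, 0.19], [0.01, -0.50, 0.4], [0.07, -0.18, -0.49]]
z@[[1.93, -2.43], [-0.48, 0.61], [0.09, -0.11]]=[[-0.86, 1.08],[0.30, -0.37],[0.18, -0.23]]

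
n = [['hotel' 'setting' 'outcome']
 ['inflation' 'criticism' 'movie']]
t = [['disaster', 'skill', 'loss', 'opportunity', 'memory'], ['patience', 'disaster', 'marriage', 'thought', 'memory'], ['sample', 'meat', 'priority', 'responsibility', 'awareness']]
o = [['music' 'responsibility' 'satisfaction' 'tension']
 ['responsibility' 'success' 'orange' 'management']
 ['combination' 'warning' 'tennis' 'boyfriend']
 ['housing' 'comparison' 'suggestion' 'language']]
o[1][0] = 'responsibility'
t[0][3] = 'opportunity'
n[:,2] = ['outcome', 'movie']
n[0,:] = ['hotel', 'setting', 'outcome']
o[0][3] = 'tension'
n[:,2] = ['outcome', 'movie']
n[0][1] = 'setting'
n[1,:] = ['inflation', 'criticism', 'movie']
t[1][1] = 'disaster'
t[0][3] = 'opportunity'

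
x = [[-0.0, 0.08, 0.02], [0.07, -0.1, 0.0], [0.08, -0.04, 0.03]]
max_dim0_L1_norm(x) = 0.22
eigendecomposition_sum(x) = [[-0.03, 0.07, 0.00],[0.06, -0.11, -0.01],[0.03, -0.06, -0.0]] + [[0.03, 0.01, 0.02], [0.01, 0.00, 0.01], [0.06, 0.02, 0.03]] + [[0.0, 0.0, -0.00], [0.0, 0.00, -0.00], [-0.00, -0.0, 0.0]]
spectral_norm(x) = 0.16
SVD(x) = [[-0.4, -0.73, -0.55], [0.76, 0.07, -0.64], [0.51, -0.68, 0.53]] @ diag([0.15948397640285986, 0.0716483871446017, 0.005600882993716667]) @ [[0.59,-0.81,0.05], [-0.69,-0.53,-0.49], [-0.42,-0.26,0.87]]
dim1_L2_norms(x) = [0.08, 0.12, 0.09]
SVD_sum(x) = [[-0.04, 0.05, -0.0], [0.07, -0.10, 0.01], [0.05, -0.07, 0.00]] + [[0.04, 0.03, 0.03], [-0.0, -0.00, -0.0], [0.03, 0.03, 0.02]] + [[0.00, 0.0, -0.00], [0.0, 0.00, -0.00], [-0.00, -0.0, 0.00]]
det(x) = -0.00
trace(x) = -0.07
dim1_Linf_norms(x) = [0.08, 0.1, 0.08]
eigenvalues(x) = [-0.14, 0.07, 0.01]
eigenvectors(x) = [[0.49,-0.50,-0.39], [-0.78,-0.21,-0.25], [-0.4,-0.84,0.89]]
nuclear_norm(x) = 0.24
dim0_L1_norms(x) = [0.15, 0.22, 0.05]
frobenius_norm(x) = 0.17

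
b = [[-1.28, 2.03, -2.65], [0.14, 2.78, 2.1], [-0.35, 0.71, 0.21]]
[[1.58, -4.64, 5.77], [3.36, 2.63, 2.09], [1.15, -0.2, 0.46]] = b@[[-1.31, 1.3, 1.47], [0.79, 0.02, 1.81], [0.64, 1.14, -1.50]]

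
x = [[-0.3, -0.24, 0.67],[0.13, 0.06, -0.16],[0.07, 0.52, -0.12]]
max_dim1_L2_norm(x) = 0.77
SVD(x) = [[-0.86, 0.43, 0.26], [0.23, -0.13, 0.96], [0.45, 0.89, 0.01]] @ diag([0.8700568538181118, 0.41550897557825717, 0.05151079826634901]) @ [[0.37, 0.52, -0.77], [-0.2, 0.85, 0.48], [0.91, -0.02, 0.42]]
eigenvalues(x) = [(-0.25+0.29j), (-0.25-0.29j), (0.13+0j)]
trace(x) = -0.36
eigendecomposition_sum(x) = [[-0.18-0.02j,(-0.2-0.49j),0.31+0.17j], [0.06+0.03j,(0.01+0.19j),(-0.09-0.09j)], [(0.01-0.07j),(0.2-0.06j),(-0.08+0.11j)]] + [[(-0.18+0.02j), -0.20+0.49j, (0.31-0.17j)], [0.06-0.03j, 0.01-0.19j, (-0.09+0.09j)], [0.01+0.07j, (0.2+0.06j), -0.08-0.11j]] + [[0.06-0.00j, (0.17-0j), (0.05+0j)],[(0.01-0j), 0.04-0.00j, (0.01+0j)],[0.04-0.00j, 0.12-0.00j, 0.04+0.00j]]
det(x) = 0.02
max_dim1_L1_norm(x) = 1.21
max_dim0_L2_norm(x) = 0.7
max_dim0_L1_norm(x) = 0.95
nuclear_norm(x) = 1.34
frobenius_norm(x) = 0.97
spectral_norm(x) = 0.87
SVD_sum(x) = [[-0.28, -0.39, 0.58],[0.07, 0.11, -0.16],[0.14, 0.20, -0.3]] + [[-0.04, 0.15, 0.09],[0.01, -0.04, -0.03],[-0.07, 0.32, 0.18]] + [[0.01, -0.00, 0.01], [0.05, -0.00, 0.02], [0.0, -0.00, 0.00]]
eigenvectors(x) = [[0.88+0.00j, (0.88-0j), (0.8+0j)], [-0.30-0.10j, -0.30+0.10j, (0.17+0j)], [-0.04+0.34j, (-0.04-0.34j), 0.58+0.00j]]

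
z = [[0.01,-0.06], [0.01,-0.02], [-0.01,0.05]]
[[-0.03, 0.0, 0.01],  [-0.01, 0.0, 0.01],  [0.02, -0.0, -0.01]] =z @ [[0.18, 0.2, 0.49],  [0.46, -0.05, -0.04]]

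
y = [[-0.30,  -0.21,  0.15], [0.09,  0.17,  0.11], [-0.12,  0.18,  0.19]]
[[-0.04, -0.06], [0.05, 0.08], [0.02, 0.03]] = y @ [[0.22, 0.35],[0.03, 0.04],[0.22, 0.35]]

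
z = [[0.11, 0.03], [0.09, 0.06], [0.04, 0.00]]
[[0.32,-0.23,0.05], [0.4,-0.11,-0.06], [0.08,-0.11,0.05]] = z @ [[1.93, -2.76, 1.29], [3.72, 2.32, -3.01]]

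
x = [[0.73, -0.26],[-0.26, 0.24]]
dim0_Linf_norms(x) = [0.73, 0.26]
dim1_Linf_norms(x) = [0.73, 0.26]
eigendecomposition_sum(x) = [[0.71, -0.31], [-0.31, 0.13]] + [[0.02, 0.05], [0.05, 0.11]]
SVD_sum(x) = [[0.71, -0.31], [-0.31, 0.13]] + [[0.02, 0.05], [0.05, 0.11]]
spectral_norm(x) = 0.84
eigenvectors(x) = [[0.92, 0.4], [-0.40, 0.92]]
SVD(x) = [[-0.92, 0.4], [0.4, 0.92]] @ diag([0.8422464135579251, 0.12775358644207493]) @ [[-0.92, 0.4], [0.40, 0.92]]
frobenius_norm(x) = 0.85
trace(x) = 0.97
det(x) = 0.11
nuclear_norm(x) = 0.97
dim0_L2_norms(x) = [0.77, 0.35]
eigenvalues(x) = [0.84, 0.13]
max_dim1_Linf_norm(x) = 0.73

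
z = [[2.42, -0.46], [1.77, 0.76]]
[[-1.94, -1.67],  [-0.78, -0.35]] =z@[[-0.69, -0.54],  [0.58, 0.80]]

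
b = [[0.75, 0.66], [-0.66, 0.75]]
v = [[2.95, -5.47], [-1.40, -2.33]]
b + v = [[3.70, -4.81], [-2.06, -1.58]]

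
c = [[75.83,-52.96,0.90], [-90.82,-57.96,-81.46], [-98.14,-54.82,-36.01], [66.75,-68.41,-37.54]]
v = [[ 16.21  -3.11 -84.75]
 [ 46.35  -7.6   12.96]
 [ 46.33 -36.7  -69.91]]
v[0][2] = -84.75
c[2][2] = -36.01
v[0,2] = -84.75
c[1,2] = -81.46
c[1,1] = -57.96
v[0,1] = -3.11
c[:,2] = [0.9, -81.46, -36.01, -37.54]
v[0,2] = -84.75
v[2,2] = -69.91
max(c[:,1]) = -52.96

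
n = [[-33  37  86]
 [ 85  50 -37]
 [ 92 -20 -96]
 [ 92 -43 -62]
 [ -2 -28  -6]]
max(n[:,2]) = 86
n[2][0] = 92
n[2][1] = -20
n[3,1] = -43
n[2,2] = -96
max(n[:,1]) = 50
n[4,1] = -28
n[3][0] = 92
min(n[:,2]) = -96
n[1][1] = 50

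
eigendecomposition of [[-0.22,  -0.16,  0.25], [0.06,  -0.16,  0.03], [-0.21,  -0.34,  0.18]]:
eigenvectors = [[(0.54-0.31j), (0.54+0.31j), (-0.51+0j)], [(0.08-0.22j), (0.08+0.22j), 0.76+0.00j], [0.75+0.00j, 0.75-0.00j, (0.41+0j)]]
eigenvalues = [(-0.01+0.19j), (-0.01-0.19j), (-0.18+0j)]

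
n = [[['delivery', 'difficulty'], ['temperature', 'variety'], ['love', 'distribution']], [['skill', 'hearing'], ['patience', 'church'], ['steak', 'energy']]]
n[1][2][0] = 'steak'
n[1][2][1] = 'energy'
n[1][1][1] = 'church'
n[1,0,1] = 'hearing'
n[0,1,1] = 'variety'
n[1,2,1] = 'energy'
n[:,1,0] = ['temperature', 'patience']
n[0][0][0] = 'delivery'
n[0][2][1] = 'distribution'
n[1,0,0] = 'skill'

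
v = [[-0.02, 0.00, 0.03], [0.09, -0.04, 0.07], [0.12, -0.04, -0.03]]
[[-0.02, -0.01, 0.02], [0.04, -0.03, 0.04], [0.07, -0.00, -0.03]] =v @ [[0.59, 0.08, -0.21], [0.08, 0.47, -0.25], [-0.21, -0.25, 0.66]]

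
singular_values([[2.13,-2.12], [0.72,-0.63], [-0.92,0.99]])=[3.43, 0.08]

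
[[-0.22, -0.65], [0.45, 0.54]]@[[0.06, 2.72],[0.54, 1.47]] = [[-0.36, -1.55],[0.32, 2.02]]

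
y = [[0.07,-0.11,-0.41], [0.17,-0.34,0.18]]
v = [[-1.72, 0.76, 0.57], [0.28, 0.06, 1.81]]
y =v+[[1.79, -0.87, -0.98], [-0.11, -0.4, -1.63]]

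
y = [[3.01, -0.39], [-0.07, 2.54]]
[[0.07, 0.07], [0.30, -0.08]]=y @ [[0.04, 0.02], [0.12, -0.03]]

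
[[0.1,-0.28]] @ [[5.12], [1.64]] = [[0.05]]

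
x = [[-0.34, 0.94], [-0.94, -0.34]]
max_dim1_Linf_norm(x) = 0.94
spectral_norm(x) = 1.00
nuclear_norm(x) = 2.00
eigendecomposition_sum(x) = [[(-0.17+0.47j), (0.47+0.17j)], [-0.47-0.17j, (-0.17+0.47j)]] + [[-0.17-0.47j, (0.47-0.17j)],[(-0.47+0.17j), -0.17-0.47j]]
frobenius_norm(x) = 1.41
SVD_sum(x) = [[-0.34, 0.0], [-0.94, 0.0]] + [[0.0, 0.94], [0.00, -0.34]]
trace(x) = -0.68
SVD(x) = [[-0.34, -0.94], [-0.94, 0.34]] @ diag([0.999599919967984, 0.9995999199679839]) @ [[1.0,  0.00],[-0.00,  -1.0]]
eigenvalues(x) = [(-0.34+0.94j), (-0.34-0.94j)]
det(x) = 1.00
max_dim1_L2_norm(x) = 1.0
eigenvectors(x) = [[(0.71+0j), (0.71-0j)],[0.71j, -0.71j]]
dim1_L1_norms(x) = [1.28, 1.28]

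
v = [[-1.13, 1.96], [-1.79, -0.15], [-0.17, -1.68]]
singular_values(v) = [2.75, 1.9]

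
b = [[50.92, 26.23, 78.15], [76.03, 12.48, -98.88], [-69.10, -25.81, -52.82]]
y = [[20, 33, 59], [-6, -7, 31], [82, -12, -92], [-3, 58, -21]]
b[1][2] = -98.88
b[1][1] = 12.48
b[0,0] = 50.92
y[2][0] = 82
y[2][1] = -12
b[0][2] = 78.15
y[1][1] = -7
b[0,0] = 50.92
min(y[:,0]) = -6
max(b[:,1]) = 26.23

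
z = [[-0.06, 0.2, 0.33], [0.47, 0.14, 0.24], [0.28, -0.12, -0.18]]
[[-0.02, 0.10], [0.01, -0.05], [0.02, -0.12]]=z@ [[0.05, -0.24], [-0.04, 0.23], [-0.02, 0.12]]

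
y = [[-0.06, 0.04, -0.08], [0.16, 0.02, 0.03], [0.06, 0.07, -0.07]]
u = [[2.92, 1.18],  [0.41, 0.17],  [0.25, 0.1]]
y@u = [[-0.18,-0.07], [0.48,0.2], [0.19,0.08]]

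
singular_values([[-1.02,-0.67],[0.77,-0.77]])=[1.28, 1.01]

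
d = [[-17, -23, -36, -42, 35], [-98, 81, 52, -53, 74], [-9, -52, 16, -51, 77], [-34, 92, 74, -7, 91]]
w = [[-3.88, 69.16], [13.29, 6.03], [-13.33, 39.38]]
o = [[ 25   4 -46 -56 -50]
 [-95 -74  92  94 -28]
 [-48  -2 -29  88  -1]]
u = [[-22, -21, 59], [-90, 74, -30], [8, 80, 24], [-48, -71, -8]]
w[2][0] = -13.33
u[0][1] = -21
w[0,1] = 69.16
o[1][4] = -28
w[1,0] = 13.29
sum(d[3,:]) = 216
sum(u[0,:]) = 16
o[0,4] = -50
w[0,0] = -3.88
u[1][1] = 74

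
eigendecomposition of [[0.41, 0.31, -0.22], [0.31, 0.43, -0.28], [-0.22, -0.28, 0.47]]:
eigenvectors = [[-0.55, -0.61, 0.56], [-0.61, 0.76, 0.24], [0.57, 0.21, 0.79]]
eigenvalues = [0.98, 0.1, 0.23]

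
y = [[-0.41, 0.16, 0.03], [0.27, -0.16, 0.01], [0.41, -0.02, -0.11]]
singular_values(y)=[0.67, 0.15, 0.0]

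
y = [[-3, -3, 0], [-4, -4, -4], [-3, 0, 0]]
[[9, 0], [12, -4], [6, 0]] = y@[[-2, 0], [-1, 0], [0, 1]]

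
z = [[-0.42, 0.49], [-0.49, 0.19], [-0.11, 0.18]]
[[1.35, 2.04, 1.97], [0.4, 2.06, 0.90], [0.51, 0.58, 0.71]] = z @ [[0.39,-3.89,-0.42],[3.09,0.82,3.67]]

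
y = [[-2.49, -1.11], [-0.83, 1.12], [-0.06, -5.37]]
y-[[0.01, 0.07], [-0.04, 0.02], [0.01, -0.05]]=[[-2.5, -1.18], [-0.79, 1.1], [-0.07, -5.32]]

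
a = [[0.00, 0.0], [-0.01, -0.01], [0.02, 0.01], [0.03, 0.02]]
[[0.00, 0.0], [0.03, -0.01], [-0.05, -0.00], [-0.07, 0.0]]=a @ [[-2.22, -1.1],[-0.36, 1.74]]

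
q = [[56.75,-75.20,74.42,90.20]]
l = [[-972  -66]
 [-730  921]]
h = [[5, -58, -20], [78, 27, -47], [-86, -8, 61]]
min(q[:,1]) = -75.2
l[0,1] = -66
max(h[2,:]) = 61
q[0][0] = 56.75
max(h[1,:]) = 78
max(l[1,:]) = 921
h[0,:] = [5, -58, -20]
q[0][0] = 56.75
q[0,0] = 56.75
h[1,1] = 27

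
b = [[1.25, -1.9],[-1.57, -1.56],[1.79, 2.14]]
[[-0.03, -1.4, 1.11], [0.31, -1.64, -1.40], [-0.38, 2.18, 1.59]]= b@[[-0.13, 0.19, 0.89], [-0.07, 0.86, 0.0]]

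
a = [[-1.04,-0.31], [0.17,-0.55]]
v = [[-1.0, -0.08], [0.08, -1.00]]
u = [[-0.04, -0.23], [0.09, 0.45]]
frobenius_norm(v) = 1.42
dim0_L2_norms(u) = [0.1, 0.51]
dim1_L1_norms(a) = [1.35, 0.72]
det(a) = 0.62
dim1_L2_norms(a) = [1.09, 0.58]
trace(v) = -2.00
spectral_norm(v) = 1.00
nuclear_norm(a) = 1.66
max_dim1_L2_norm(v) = 1.0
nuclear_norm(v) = 2.01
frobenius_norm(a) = 1.23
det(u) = 0.00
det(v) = 1.01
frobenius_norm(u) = 0.51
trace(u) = 0.41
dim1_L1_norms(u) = [0.27, 0.54]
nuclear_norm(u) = 0.52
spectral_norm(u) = 0.51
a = u + v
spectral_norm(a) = 1.09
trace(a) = -1.59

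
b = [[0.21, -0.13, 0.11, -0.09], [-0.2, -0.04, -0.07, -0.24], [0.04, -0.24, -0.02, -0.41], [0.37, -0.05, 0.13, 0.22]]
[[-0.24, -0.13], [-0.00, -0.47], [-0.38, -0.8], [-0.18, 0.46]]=b @[[-0.21, -1.05],[1.76, -1.77],[0.14, 1.07],[-0.14, 2.83]]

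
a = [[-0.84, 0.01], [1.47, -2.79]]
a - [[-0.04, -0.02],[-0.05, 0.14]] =[[-0.8, 0.03], [1.52, -2.93]]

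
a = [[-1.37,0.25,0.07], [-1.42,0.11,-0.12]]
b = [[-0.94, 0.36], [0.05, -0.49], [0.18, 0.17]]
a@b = [[1.31, -0.60], [1.32, -0.59]]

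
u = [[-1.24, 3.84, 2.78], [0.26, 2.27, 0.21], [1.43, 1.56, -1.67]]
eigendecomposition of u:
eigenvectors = [[0.79, -0.81, -0.76],[-0.01, 0.15, -0.50],[-0.61, -0.56, -0.41]]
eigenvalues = [-3.47, -0.0, 2.83]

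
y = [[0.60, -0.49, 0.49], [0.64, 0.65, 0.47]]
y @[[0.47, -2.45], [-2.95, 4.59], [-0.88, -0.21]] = [[1.3, -3.82],[-2.03, 1.32]]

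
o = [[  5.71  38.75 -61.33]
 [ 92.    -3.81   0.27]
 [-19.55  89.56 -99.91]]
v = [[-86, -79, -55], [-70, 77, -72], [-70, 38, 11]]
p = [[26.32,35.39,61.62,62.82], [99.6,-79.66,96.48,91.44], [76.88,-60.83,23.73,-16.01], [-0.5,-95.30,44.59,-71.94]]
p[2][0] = 76.88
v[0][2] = -55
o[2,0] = -19.55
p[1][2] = 96.48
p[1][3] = 91.44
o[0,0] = 5.71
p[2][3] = -16.01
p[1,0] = 99.6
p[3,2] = 44.59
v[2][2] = 11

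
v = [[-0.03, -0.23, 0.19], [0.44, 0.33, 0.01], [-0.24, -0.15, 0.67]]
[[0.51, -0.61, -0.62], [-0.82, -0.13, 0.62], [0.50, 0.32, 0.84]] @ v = [[-0.13,-0.23,-0.32], [-0.18,0.05,0.26], [-0.08,-0.14,0.66]]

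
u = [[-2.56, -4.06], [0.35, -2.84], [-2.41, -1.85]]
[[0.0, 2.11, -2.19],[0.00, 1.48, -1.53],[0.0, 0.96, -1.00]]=u @ [[-0.0, 0.00, -0.00], [0.0, -0.52, 0.54]]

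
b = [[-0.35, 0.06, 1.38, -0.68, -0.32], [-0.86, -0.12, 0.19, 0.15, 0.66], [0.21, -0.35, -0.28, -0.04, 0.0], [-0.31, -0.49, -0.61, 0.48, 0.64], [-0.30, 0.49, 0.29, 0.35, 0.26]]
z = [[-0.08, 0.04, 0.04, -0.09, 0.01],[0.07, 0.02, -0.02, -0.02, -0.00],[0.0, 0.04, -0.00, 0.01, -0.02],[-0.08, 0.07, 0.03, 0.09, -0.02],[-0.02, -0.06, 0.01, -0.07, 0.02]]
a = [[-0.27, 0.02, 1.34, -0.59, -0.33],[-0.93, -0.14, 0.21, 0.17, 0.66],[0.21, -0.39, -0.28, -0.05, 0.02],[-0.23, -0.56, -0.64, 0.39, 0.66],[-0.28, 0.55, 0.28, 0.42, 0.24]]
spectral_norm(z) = 0.17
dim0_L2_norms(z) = [0.13, 0.11, 0.05, 0.15, 0.04]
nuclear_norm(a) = 4.30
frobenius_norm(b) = 2.46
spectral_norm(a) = 1.82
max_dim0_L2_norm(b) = 1.57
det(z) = -0.00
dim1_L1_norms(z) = [0.26, 0.13, 0.07, 0.29, 0.18]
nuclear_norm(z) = 0.41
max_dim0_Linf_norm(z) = 0.09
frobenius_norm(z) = 0.24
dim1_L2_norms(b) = [1.61, 1.12, 0.5, 1.16, 0.78]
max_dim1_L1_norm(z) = 0.29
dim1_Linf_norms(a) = [1.34, 0.93, 0.39, 0.66, 0.55]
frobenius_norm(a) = 2.46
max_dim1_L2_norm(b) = 1.61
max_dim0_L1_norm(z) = 0.28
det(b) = 0.01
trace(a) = -0.06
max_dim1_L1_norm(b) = 2.79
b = z + a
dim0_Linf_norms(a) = [0.93, 0.56, 1.34, 0.59, 0.66]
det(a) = -0.00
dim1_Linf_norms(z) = [0.09, 0.07, 0.04, 0.09, 0.07]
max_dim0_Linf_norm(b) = 1.38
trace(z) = 0.05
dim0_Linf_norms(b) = [0.86, 0.49, 1.38, 0.68, 0.66]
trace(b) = -0.01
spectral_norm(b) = 1.87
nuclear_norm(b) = 4.23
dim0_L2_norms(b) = [1.05, 0.79, 1.57, 0.92, 1.01]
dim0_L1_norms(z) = [0.25, 0.23, 0.1, 0.28, 0.07]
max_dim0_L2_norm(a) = 1.55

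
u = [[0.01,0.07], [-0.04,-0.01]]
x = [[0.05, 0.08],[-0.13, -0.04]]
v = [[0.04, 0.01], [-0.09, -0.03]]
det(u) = 0.00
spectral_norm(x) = 0.16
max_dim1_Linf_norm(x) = 0.13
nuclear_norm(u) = 0.11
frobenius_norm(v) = 0.10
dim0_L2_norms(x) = [0.14, 0.09]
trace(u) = 0.00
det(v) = -0.00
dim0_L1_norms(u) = [0.05, 0.08]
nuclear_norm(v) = 0.11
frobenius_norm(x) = 0.17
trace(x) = 0.01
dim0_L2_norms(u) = [0.04, 0.07]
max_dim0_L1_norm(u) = 0.08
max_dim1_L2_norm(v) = 0.09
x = v + u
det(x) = 0.01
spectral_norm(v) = 0.10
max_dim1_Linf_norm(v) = 0.09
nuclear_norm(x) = 0.21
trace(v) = 0.01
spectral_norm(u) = 0.07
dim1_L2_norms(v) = [0.04, 0.09]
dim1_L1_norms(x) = [0.13, 0.17]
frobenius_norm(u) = 0.08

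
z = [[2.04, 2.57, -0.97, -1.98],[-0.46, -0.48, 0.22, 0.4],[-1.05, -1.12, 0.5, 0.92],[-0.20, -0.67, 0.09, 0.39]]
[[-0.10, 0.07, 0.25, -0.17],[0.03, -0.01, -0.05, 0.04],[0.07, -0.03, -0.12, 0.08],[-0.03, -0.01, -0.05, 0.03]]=z@[[0.02, -0.0, 0.10, -0.13], [0.14, -0.14, 0.06, -0.01], [0.29, 0.19, 0.15, -0.17], [0.11, -0.31, -0.02, 0.02]]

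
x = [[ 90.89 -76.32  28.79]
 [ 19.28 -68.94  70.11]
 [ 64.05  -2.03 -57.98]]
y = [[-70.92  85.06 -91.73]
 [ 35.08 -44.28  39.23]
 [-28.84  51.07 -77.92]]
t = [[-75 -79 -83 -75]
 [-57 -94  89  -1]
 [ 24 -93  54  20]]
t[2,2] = 54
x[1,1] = -68.94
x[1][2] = 70.11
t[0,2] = -83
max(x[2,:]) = 64.05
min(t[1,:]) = -94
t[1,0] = -57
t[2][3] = 20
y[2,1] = 51.07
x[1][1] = -68.94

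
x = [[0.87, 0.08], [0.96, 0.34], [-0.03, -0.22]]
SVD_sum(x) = [[0.84, 0.21], [0.98, 0.25], [-0.08, -0.02]] + [[0.03, -0.13], [-0.02, 0.09], [0.05, -0.2]]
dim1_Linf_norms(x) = [0.87, 0.96, 0.22]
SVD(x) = [[-0.65, 0.51], [-0.76, -0.37], [0.06, 0.78]] @ diag([1.3342016848492373, 0.2640186814326899]) @ [[-0.97, -0.24], [0.24, -0.97]]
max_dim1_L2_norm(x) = 1.02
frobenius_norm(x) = 1.36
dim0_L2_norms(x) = [1.3, 0.41]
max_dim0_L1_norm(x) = 1.86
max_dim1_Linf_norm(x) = 0.96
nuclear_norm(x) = 1.60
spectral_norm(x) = 1.33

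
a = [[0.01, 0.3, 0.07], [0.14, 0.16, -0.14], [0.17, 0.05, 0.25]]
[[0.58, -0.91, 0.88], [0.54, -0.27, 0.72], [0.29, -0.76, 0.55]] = a @ [[1.42, -0.91, 2.14], [1.94, -2.55, 2.82], [-0.20, -1.92, 0.20]]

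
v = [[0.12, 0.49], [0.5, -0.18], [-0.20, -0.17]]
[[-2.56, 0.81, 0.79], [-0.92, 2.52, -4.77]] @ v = [[-0.06, -1.53], [2.10, -0.09]]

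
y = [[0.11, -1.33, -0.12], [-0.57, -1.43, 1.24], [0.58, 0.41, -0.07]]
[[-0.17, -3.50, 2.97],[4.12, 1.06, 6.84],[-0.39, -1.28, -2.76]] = y @[[-0.19, -3.53, -2.78], [-0.16, 2.18, -2.58], [3.05, 1.75, 1.26]]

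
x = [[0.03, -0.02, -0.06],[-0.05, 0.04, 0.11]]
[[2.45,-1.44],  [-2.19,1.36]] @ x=[[0.15, -0.11, -0.31], [-0.13, 0.10, 0.28]]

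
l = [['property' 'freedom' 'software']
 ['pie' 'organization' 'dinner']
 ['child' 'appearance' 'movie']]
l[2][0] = 'child'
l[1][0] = 'pie'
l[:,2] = ['software', 'dinner', 'movie']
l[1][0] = 'pie'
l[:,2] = ['software', 'dinner', 'movie']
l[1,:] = ['pie', 'organization', 'dinner']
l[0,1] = 'freedom'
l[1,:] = ['pie', 'organization', 'dinner']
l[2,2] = 'movie'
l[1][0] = 'pie'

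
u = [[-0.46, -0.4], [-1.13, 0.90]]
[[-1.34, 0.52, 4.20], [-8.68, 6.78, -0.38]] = u@ [[5.40, -3.67, -4.19], [-2.86, 2.92, -5.68]]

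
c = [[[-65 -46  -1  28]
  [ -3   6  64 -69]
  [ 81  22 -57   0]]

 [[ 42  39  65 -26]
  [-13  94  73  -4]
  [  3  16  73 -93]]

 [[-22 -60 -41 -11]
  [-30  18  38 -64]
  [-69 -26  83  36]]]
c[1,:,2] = [65, 73, 73]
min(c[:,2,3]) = -93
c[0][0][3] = 28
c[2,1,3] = -64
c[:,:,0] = [[-65, -3, 81], [42, -13, 3], [-22, -30, -69]]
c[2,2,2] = 83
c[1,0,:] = [42, 39, 65, -26]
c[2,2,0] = -69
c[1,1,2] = 73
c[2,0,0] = -22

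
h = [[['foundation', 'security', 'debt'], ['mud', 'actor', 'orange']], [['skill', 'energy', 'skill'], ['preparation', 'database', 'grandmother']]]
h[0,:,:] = [['foundation', 'security', 'debt'], ['mud', 'actor', 'orange']]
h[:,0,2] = ['debt', 'skill']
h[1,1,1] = 'database'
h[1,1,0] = 'preparation'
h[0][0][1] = 'security'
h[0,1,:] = ['mud', 'actor', 'orange']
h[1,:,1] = ['energy', 'database']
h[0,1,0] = 'mud'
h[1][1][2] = 'grandmother'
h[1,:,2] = ['skill', 'grandmother']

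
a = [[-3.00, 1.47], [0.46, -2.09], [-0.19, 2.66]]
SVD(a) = [[0.69, 0.71], [-0.47, 0.36], [0.54, -0.60]] @ diag([4.206390271656786, 2.2712509510204173]) @ [[-0.57, 0.82], [-0.82, -0.57]]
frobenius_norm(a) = 4.78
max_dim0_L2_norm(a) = 3.69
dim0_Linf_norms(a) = [3.0, 2.66]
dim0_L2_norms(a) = [3.04, 3.69]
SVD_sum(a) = [[-1.67, 2.4],  [1.13, -1.62],  [-1.31, 1.88]] + [[-1.33, -0.93], [-0.67, -0.47], [1.12, 0.78]]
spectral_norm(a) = 4.21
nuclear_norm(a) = 6.48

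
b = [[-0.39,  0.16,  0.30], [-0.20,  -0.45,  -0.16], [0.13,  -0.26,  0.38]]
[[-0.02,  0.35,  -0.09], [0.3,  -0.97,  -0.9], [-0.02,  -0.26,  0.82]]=b @ [[-0.32, 0.26, 1.87], [-0.45, 1.87, 0.50], [-0.24, 0.5, 1.85]]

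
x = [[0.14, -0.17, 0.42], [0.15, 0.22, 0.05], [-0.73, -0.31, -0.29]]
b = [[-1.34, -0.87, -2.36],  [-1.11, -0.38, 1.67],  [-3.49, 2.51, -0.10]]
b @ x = [[1.4, 0.77, 0.08], [-1.43, -0.41, -0.97], [-0.04, 1.18, -1.31]]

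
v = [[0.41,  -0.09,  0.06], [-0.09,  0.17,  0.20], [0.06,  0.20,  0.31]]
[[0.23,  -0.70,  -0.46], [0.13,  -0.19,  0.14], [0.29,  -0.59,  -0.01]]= v @ [[0.40, -1.71, -0.59], [-0.08, -0.76, 1.77], [0.91, -1.07, -1.06]]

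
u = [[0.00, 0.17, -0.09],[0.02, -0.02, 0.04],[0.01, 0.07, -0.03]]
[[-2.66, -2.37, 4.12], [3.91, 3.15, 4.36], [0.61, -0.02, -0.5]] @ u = [[-0.01,-0.12,0.02], [0.11,0.91,-0.36], [-0.01,0.07,-0.04]]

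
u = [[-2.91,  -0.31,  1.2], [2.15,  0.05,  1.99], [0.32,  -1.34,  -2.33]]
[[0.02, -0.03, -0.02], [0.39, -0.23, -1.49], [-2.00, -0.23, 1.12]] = u@[[-0.04, -0.05, -0.21], [1.12, 0.28, 0.02], [0.21, -0.07, -0.52]]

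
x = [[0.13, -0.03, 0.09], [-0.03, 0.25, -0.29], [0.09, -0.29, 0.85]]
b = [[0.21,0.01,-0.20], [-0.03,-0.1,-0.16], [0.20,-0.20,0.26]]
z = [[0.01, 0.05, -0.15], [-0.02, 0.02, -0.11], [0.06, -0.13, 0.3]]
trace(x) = 1.23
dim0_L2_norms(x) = [0.16, 0.38, 0.9]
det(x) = 0.02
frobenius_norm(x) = 0.99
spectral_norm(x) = 0.98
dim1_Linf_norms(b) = [0.21, 0.16, 0.26]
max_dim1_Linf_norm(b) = 0.26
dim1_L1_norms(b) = [0.42, 0.29, 0.66]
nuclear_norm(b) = 0.84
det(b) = -0.02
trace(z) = 0.33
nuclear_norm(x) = 1.23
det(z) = -0.00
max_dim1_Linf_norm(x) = 0.85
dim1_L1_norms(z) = [0.21, 0.15, 0.49]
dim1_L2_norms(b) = [0.29, 0.19, 0.38]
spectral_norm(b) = 0.40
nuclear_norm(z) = 0.44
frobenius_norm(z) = 0.39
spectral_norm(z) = 0.38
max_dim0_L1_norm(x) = 1.23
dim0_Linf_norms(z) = [0.06, 0.13, 0.3]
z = b @ x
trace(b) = 0.37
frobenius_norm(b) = 0.52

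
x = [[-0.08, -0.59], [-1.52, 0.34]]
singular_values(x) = [1.56, 0.59]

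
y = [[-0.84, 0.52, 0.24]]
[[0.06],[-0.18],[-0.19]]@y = [[-0.05, 0.03, 0.01], [0.15, -0.09, -0.04], [0.16, -0.1, -0.05]]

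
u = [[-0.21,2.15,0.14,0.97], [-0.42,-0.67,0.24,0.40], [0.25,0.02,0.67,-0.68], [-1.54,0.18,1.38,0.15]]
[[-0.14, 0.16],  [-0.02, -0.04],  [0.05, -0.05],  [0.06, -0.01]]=u @ [[-0.09, -0.03], [-0.01, 0.07], [-0.04, -0.05], [-0.14, 0.01]]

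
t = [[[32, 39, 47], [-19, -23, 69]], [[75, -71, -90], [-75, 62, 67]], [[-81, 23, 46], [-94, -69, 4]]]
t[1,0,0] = 75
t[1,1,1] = 62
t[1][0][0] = 75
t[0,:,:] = [[32, 39, 47], [-19, -23, 69]]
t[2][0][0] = -81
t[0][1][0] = -19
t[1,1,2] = 67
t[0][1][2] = 69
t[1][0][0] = 75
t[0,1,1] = -23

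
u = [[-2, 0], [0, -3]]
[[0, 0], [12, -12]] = u @ [[0, 0], [-4, 4]]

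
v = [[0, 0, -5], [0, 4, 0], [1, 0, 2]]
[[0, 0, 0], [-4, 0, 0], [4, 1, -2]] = v @ [[4, 1, -2], [-1, 0, 0], [0, 0, 0]]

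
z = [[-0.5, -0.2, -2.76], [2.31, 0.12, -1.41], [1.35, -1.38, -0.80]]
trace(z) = -1.18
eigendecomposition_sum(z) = [[(-0.33+1.16j),-0.29-0.57j,-1.17-0.31j], [(0.95+0.19j),(-0.43+0.27j),(-0.17+0.96j)], [(0.75+0.61j),-0.51+0.04j,(-0.6+0.77j)]] + [[(-0.33-1.16j), (-0.29+0.57j), (-1.17+0.31j)], [0.95-0.19j, (-0.43-0.27j), (-0.17-0.96j)], [(0.75-0.61j), -0.51-0.04j, (-0.6-0.77j)]] + [[0.16+0.00j, 0.39-0.00j, -0.42-0.00j], [(0.41+0j), 0.99-0.00j, (-1.08-0j)], [-0.15-0.00j, -0.36+0.00j, 0.39+0.00j]]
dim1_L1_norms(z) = [3.46, 3.84, 3.53]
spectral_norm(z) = 3.54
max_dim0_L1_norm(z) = 4.97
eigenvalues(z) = [(-1.36+2.2j), (-1.36-2.2j), (1.54+0j)]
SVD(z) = [[0.58, -0.82, 0.01], [0.67, 0.47, -0.58], [0.46, 0.34, 0.82]] @ diag([3.536440378066065, 2.3660041259338125, 1.2282971661809379]) @ [[0.53,-0.19,-0.82], [0.82,-0.11,0.56], [-0.20,-0.98,0.10]]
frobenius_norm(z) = 4.43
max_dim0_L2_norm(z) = 3.2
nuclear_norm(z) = 7.13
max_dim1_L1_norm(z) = 3.84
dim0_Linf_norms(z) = [2.31, 1.38, 2.76]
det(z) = 10.28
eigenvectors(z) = [[-0.66+0.00j,-0.66-0.00j,-0.35+0.00j], [0.04+0.53j,0.04-0.53j,(-0.88+0j)], [-0.21+0.49j,(-0.21-0.49j),0.32+0.00j]]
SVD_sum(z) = [[1.09, -0.39, -1.68], [1.27, -0.45, -1.95], [0.88, -0.31, -1.35]] + [[-1.59, 0.21, -1.08],[0.91, -0.12, 0.61],[0.67, -0.09, 0.45]] + [[-0.00,-0.02,0.00], [0.14,0.69,-0.07], [-0.20,-0.98,0.10]]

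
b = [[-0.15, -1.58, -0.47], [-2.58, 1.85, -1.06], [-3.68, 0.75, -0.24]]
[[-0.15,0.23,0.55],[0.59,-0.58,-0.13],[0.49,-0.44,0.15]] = b@[[-0.1, 0.08, -0.09], [0.13, -0.17, -0.29], [-0.09, 0.06, -0.16]]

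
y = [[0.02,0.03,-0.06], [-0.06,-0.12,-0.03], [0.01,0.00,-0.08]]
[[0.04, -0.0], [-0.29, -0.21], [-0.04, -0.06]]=y @ [[-0.81, 1.56], [2.69, 0.76], [0.39, 0.94]]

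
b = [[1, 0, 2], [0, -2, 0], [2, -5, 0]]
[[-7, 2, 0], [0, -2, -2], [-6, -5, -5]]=b @ [[-3, 0, 0], [0, 1, 1], [-2, 1, 0]]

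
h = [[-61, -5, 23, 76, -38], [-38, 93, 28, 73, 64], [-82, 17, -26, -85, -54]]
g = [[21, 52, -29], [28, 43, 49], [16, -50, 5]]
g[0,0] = 21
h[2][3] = -85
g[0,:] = [21, 52, -29]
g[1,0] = 28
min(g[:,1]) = -50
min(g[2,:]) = -50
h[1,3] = 73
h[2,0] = -82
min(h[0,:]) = -61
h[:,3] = [76, 73, -85]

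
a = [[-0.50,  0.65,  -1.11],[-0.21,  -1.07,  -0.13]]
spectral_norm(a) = 1.46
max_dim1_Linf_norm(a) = 1.11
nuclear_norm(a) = 2.45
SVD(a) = [[-0.9, 0.44], [0.44, 0.90]] @ diag([1.4566887227446286, 0.9942625231942634]) @ [[0.25, -0.72, 0.65], [-0.41, -0.68, -0.61]]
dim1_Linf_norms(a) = [1.11, 1.07]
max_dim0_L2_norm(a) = 1.25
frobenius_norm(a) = 1.76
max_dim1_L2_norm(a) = 1.38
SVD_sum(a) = [[-0.32, 0.95, -0.85], [0.16, -0.46, 0.41]] + [[-0.18,  -0.3,  -0.26], [-0.37,  -0.61,  -0.54]]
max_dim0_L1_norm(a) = 1.72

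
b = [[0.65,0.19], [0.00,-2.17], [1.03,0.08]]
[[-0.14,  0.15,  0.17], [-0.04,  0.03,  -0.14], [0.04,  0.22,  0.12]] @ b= [[0.08, -0.34], [-0.17, -0.08], [0.15, -0.46]]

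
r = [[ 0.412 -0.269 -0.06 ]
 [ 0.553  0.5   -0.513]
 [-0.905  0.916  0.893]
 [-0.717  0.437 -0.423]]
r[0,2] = -0.06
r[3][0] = -0.717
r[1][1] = 0.5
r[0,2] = -0.06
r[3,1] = 0.437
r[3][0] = -0.717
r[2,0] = -0.905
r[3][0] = -0.717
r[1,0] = 0.553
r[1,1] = 0.5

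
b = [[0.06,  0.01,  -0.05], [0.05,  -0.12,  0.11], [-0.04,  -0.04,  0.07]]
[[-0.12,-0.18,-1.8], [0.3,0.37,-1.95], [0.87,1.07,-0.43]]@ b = [[0.06,0.09,-0.14], [0.11,0.04,-0.11], [0.12,-0.10,0.04]]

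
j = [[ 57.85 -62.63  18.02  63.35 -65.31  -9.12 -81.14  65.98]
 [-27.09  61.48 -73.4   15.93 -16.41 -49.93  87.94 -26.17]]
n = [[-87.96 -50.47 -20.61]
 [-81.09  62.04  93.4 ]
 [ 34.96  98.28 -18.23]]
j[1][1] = 61.48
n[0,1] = -50.47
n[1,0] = -81.09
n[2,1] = 98.28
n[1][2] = 93.4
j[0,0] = 57.85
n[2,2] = -18.23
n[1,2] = 93.4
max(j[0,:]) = 65.98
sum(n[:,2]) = 54.56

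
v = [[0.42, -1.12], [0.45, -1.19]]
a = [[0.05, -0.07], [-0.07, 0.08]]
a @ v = [[-0.01, 0.03], [0.01, -0.02]]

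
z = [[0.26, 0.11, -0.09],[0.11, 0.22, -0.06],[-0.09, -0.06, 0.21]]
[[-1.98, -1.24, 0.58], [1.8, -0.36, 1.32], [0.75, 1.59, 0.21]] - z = [[-2.24, -1.35, 0.67], [1.69, -0.58, 1.38], [0.84, 1.65, 0.0]]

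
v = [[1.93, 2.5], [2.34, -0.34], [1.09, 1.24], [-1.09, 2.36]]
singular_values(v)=[3.94, 3.09]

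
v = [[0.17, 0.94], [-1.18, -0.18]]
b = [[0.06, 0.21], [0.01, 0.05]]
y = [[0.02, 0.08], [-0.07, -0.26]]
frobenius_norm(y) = 0.28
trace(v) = -0.01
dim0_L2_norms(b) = [0.06, 0.22]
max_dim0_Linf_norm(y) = 0.26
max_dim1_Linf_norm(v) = 1.18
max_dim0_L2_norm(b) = 0.22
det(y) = 0.00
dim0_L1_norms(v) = [1.35, 1.12]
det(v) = 1.08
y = v @ b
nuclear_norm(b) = 0.23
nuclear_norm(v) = 2.12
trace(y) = -0.24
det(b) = 0.00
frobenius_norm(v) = 1.53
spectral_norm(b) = 0.22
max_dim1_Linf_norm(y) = 0.26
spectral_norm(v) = 1.27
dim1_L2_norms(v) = [0.96, 1.19]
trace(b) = 0.11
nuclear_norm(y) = 0.28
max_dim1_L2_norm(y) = 0.27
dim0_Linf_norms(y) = [0.07, 0.26]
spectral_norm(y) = 0.28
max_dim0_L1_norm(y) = 0.34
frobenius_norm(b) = 0.22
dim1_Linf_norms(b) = [0.21, 0.05]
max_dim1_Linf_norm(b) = 0.21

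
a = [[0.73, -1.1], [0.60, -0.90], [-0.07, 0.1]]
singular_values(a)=[1.71, 0.0]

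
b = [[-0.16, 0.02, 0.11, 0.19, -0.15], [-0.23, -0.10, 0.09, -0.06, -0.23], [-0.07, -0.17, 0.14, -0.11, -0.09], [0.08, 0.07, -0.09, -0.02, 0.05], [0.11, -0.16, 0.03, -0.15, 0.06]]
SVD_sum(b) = [[-0.15, -0.06, 0.10, 0.02, -0.15], [-0.22, -0.09, 0.14, 0.02, -0.21], [-0.12, -0.05, 0.08, 0.01, -0.12], [0.09, 0.04, -0.05, -0.01, 0.08], [0.04, 0.02, -0.03, -0.00, 0.04]] + [[-0.04, 0.11, -0.03, 0.13, -0.01], [0.01, -0.04, 0.01, -0.04, 0.0], [0.04, -0.12, 0.03, -0.14, 0.01], [-0.01, 0.02, -0.0, 0.02, -0.00], [0.05, -0.15, 0.04, -0.18, 0.02]] + [[0.02, -0.02, 0.05, 0.04, 0.02], [-0.03, 0.03, -0.05, -0.05, -0.02], [0.01, -0.01, 0.02, 0.02, 0.01], [-0.02, 0.02, -0.03, -0.03, -0.01], [0.01, -0.01, 0.03, 0.02, 0.01]] + [[0.01, -0.0, -0.01, 0.0, -0.01], [0.0, -0.0, -0.0, 0.0, -0.0], [-0.01, 0.0, 0.0, -0.0, 0.01], [0.01, -0.01, -0.01, 0.0, -0.01], [0.01, -0.01, -0.01, 0.0, -0.01]] + [[0.00, 0.0, 0.0, -0.00, -0.00], [-0.0, -0.00, -0.0, 0.00, 0.00], [0.01, 0.01, 0.01, -0.0, -0.00], [0.01, 0.01, 0.01, -0.0, -0.01], [-0.00, -0.00, -0.00, 0.00, 0.00]]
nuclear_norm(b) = 1.03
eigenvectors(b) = [[(-0.22+0j), 0.12-0.42j, (0.12+0.42j), (-0.5+0j), (-0.57+0j)], [(0.05+0j), (0.52+0j), 0.52-0.00j, -0.71+0.00j, 0.26+0.00j], [(0.73+0j), (0.49+0.12j), 0.49-0.12j, (-0.36+0j), (0.33+0j)], [-0.34+0.00j, (-0.25-0.18j), (-0.25+0.18j), 0.35+0.00j, 0.22+0.00j], [(0.55+0j), (-0.2+0.4j), -0.20-0.40j, (0.02+0j), (0.67+0j)]]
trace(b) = -0.08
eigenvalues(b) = [(0.13+0j), (0.05+0.05j), (0.05-0.05j), (-0.18+0j), (-0.13+0j)]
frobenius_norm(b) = 0.62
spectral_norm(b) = 0.49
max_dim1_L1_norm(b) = 0.71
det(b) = 0.00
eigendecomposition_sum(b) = [[(-0.03-0j), (0.04+0j), -0.04+0.00j, (-0+0j), (-0.02-0j)],[0.01+0.00j, (-0.01-0j), (0.01-0j), 0j, 0.00+0.00j],[(0.09+0j), -0.12-0.00j, 0.13-0.00j, (0.01+0j), 0.05+0.00j],[(-0.04-0j), 0.06+0.00j, -0.06+0.00j, -0.00+0.00j, -0.02-0.00j],[(0.06+0j), -0.09-0.00j, (0.1-0j), (0.01+0j), 0.04+0.00j]] + [[(-0.01+0.04j), -0.02j, (0.03+0.02j), 0.02+0.04j, (-0.03+0.01j)], [(-0.04+0j), 0.02-0.00j, -0.01+0.04j, (-0.04+0.03j), (-0.03-0.03j)], [(-0.04-0.01j), (0.02+0j), (-0.02+0.03j), (-0.04+0.02j), (-0.02-0.03j)], [0.02+0.02j, (-0.01-0j), (0.02-0.01j), (0.03-0j), 0.02j], [0.02-0.03j, -0.00+0.02j, -0.02-0.02j, (-0.01-0.04j), (0.03-0.01j)]] + [[-0.01-0.04j,0.00+0.02j,0.03-0.02j,(0.02-0.04j),-0.03-0.01j], [-0.04-0.00j,0.02+0.00j,-0.01-0.04j,-0.04-0.03j,-0.03+0.03j], [(-0.04+0.01j),(0.02-0j),(-0.02-0.03j),(-0.04-0.02j),-0.02+0.03j], [(0.02-0.02j),-0.01+0.00j,(0.02+0.01j),0.03+0.00j,0.00-0.02j], [0.02+0.03j,(-0-0.02j),(-0.02+0.02j),(-0.01+0.04j),(0.03+0.01j)]] + [[-0.11-0.00j, -0.07+0.00j, (0.08+0j), 0.05-0.00j, (-0.12+0j)], [(-0.15-0j), (-0.1+0j), 0.12+0.00j, 0.06-0.00j, (-0.17+0j)], [-0.08-0.00j, (-0.05+0j), (0.06+0j), 0.03-0.00j, -0.08+0.00j], [0.07+0.00j, 0.05-0.00j, -0.06-0.00j, -0.03+0.00j, (0.08-0j)], [0.00+0.00j, -0j, -0.00-0.00j, -0.00+0.00j, -0j]] + [[-0.01-0.00j, 0.05+0.00j, 0.02-0.00j, (0.11-0j), (0.04-0j)], [0.00+0.00j, -0.02-0.00j, -0.01+0.00j, -0.05+0.00j, -0.02+0.00j], [0.00+0.00j, -0.03-0.00j, (-0.01+0j), (-0.06+0j), (-0.02+0j)], [0.00+0.00j, -0.02-0.00j, -0.01+0.00j, (-0.04+0j), -0.01+0.00j], [(0.01+0j), -0.06-0.00j, (-0.02+0j), (-0.13+0j), -0.04+0.00j]]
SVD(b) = [[-0.5, -0.49, 0.55, -0.44, -0.10], [-0.7, 0.16, -0.63, -0.2, 0.21], [-0.39, 0.53, 0.26, 0.33, -0.63], [0.28, -0.07, -0.38, -0.56, -0.68], [0.13, 0.67, 0.31, -0.59, 0.3]] @ diag([0.48608557256677226, 0.3595074751173142, 0.1338123958099281, 0.03084055251602628, 0.020452249884071235]) @ [[0.63, 0.26, -0.40, -0.07, 0.61], [0.21, -0.63, 0.17, -0.72, 0.08], [0.32, -0.34, 0.62, 0.56, 0.29], [-0.51, 0.33, 0.4, -0.28, 0.63], [-0.44, -0.56, -0.52, 0.28, 0.39]]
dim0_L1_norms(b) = [0.65, 0.52, 0.46, 0.53, 0.58]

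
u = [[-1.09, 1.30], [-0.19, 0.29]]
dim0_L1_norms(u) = [1.28, 1.59]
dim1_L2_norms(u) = [1.7, 0.35]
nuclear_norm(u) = 1.77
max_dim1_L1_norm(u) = 2.39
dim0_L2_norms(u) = [1.11, 1.33]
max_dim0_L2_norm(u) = 1.33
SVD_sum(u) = [[-1.08, 1.31], [-0.22, 0.27]] + [[-0.01, -0.01], [0.03, 0.02]]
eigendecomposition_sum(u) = [[-1.07, 1.19], [-0.17, 0.19]] + [[-0.02, 0.11], [-0.02, 0.10]]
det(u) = -0.07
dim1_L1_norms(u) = [2.39, 0.48]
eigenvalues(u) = [-0.88, 0.08]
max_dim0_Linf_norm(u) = 1.3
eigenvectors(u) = [[-0.99, -0.74], [-0.16, -0.67]]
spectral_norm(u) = 1.73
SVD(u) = [[-0.98, -0.20], [-0.2, 0.98]] @ diag([1.7310998375337963, 0.03991681964365671]) @ [[0.64, -0.77], [0.77, 0.64]]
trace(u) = -0.80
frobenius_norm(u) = 1.73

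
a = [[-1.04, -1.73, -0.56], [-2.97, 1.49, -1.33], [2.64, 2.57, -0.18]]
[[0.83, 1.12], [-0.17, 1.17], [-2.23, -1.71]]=a @ [[-0.4, -0.38], [-0.42, -0.3], [0.55, -0.37]]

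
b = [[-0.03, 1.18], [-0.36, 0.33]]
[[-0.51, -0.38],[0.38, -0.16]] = b @ [[-1.48, 0.15],[-0.47, -0.32]]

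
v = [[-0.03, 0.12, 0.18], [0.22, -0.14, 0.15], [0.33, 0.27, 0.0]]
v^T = [[-0.03, 0.22, 0.33],  [0.12, -0.14, 0.27],  [0.18, 0.15, 0.00]]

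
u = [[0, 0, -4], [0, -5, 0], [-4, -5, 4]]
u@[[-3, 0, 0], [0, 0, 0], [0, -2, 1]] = [[0, 8, -4], [0, 0, 0], [12, -8, 4]]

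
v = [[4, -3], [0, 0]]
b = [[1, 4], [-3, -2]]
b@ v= [[4, -3], [-12, 9]]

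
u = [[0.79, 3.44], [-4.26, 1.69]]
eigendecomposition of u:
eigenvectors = [[-0.08+0.66j, -0.08-0.66j], [-0.74+0.00j, (-0.74-0j)]]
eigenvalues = [(1.24+3.8j), (1.24-3.8j)]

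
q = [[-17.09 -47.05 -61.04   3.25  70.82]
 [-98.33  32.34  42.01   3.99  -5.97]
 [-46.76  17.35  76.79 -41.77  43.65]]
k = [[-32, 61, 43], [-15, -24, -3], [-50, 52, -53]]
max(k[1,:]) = -3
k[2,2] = -53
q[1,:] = [-98.33, 32.34, 42.01, 3.99, -5.97]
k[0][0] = -32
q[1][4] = -5.97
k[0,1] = 61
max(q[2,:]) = 76.79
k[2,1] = 52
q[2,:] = [-46.76, 17.35, 76.79, -41.77, 43.65]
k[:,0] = [-32, -15, -50]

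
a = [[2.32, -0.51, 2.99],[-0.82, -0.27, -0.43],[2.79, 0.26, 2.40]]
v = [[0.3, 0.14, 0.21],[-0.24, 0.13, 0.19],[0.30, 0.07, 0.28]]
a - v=[[2.02, -0.65, 2.78], [-0.58, -0.4, -0.62], [2.49, 0.19, 2.12]]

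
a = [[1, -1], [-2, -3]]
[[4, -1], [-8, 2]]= a @ [[4, -1], [0, 0]]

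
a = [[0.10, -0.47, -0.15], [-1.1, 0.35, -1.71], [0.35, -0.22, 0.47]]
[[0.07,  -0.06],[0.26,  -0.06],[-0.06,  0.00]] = a @ [[-0.04,-0.43],[-0.11,-0.06],[-0.15,0.3]]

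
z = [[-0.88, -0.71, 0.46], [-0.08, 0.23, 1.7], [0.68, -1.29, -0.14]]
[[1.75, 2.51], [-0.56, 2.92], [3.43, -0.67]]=z @ [[0.12, -1.56], [-2.6, -0.49], [0.03, 1.71]]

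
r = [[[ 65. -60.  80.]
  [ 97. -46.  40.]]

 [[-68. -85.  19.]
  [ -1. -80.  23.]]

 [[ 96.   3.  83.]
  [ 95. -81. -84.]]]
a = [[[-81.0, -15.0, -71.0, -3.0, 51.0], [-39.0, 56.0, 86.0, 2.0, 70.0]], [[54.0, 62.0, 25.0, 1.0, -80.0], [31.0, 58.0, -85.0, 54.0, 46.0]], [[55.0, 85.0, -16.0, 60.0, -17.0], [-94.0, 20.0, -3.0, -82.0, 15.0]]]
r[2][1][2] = -84.0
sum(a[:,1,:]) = 135.0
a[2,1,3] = -82.0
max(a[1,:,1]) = 62.0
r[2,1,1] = -81.0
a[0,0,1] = -15.0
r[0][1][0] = 97.0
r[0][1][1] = -46.0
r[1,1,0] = -1.0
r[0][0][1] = -60.0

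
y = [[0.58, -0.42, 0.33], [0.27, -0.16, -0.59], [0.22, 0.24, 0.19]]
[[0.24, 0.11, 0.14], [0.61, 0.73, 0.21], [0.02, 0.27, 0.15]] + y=[[0.82, -0.31, 0.47],[0.88, 0.57, -0.38],[0.24, 0.51, 0.34]]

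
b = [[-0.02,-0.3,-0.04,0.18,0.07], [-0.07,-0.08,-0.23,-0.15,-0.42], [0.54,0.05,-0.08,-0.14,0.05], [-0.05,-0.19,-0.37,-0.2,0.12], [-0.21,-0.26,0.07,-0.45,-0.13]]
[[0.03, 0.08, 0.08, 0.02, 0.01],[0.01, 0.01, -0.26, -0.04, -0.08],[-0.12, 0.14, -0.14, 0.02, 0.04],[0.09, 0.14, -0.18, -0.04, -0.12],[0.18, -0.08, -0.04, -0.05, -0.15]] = b@[[-0.26, 0.24, -0.14, 0.06, 0.15], [-0.17, -0.17, -0.12, -0.00, 0.08], [0.03, -0.32, 0.54, 0.05, 0.13], [-0.21, 0.07, 0.23, 0.09, 0.23], [0.12, 0.13, 0.29, 0.03, 0.00]]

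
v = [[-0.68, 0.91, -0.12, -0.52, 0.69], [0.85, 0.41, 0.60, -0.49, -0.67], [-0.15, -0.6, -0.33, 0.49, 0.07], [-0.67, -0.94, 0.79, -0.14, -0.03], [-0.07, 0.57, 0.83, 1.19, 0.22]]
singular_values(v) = [1.67, 1.59, 1.57, 1.19, 0.0]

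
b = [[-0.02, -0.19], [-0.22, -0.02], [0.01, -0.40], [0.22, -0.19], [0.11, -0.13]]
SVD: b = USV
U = [[0.34, 0.26], [-0.10, 0.71], [0.74, 0.38], [0.48, -0.49], [0.31, -0.21]]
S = [0.52, 0.3]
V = [[0.31, -0.95],[-0.95, -0.31]]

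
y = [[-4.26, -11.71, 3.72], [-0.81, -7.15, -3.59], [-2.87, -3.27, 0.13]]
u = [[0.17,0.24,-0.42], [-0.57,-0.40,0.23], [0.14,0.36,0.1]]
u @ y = [[0.29, -2.33, -0.28],  [2.09, 8.78, -0.65],  [-1.18, -4.54, -0.76]]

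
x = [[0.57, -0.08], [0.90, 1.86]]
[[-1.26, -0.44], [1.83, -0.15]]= x@ [[-1.94, -0.73], [1.92, 0.27]]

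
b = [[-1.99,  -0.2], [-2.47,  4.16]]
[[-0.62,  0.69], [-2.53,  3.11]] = b @[[0.35, -0.4],[-0.4, 0.51]]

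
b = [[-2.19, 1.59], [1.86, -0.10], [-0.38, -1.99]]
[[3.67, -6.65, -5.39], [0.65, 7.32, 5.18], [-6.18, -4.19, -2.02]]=b @ [[0.51,  4.01,  2.81], [3.01,  1.34,  0.48]]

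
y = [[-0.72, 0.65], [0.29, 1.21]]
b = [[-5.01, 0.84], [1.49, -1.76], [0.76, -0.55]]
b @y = [[3.85,-2.24], [-1.58,-1.16], [-0.71,-0.17]]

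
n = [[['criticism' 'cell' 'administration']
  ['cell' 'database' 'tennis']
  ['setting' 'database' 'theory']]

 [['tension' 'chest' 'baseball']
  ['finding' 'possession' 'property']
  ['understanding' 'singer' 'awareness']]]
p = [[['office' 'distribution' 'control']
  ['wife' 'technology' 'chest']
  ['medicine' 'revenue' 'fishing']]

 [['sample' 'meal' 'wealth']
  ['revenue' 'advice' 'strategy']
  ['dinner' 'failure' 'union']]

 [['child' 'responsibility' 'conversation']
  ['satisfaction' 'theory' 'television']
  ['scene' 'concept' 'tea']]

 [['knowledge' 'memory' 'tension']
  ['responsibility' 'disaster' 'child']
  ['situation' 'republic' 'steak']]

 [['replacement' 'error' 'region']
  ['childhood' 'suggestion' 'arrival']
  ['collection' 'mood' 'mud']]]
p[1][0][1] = 'meal'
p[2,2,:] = ['scene', 'concept', 'tea']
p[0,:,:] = [['office', 'distribution', 'control'], ['wife', 'technology', 'chest'], ['medicine', 'revenue', 'fishing']]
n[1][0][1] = 'chest'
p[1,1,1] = 'advice'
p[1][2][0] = 'dinner'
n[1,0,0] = 'tension'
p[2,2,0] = 'scene'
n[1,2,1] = 'singer'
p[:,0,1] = ['distribution', 'meal', 'responsibility', 'memory', 'error']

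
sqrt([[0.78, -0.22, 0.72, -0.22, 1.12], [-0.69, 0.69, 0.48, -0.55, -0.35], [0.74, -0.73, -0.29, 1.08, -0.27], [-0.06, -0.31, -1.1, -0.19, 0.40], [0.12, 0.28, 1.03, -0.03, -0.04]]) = [[0.73,-0.42,0.01,-0.08,1.01], [-0.51,0.46,-0.07,-0.61,0.05], [0.41,-0.12,0.79,0.72,-0.49], [0.09,-0.41,-0.89,0.39,-0.14], [0.03,0.24,0.59,-0.39,0.39]]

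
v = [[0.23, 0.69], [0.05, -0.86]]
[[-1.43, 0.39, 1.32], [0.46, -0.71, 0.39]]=v @[[-3.95, -0.66, 6.02], [-0.76, 0.79, -0.10]]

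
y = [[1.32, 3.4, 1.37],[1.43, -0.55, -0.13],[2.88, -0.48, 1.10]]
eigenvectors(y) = [[-0.68, -0.65, -0.2], [-0.21, 0.5, -0.33], [-0.7, 0.58, 0.92]]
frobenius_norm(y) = 5.22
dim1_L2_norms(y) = [3.9, 1.54, 3.12]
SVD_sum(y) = [[2.36, 2.25, 1.46], [0.36, 0.34, 0.22], [1.35, 1.29, 0.84]] + [[-1.06, 1.14, -0.04], [0.93, -1.0, 0.04], [1.59, -1.71, 0.06]] + [[0.02, 0.01, -0.05],[0.14, 0.11, -0.39],[-0.07, -0.06, 0.19]]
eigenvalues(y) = [3.76, -2.54, 0.66]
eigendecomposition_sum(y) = [[2.19,1.61,1.05], [0.66,0.48,0.32], [2.25,1.66,1.08]] + [[-0.91,1.65,0.40], [0.7,-1.28,-0.31], [0.81,-1.47,-0.36]] + [[0.04, 0.14, -0.08], [0.07, 0.24, -0.14], [-0.18, -0.67, 0.38]]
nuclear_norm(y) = 7.77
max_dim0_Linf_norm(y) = 3.4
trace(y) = 1.87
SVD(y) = [[-0.86, 0.50, -0.12], [-0.13, -0.44, -0.89], [-0.49, -0.75, 0.44]] @ diag([4.155181512628358, 3.127277750154897, 0.4827012228051888]) @ [[-0.66, -0.63, -0.41],[-0.68, 0.73, -0.03],[-0.32, -0.26, 0.91]]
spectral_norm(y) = 4.16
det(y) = -6.27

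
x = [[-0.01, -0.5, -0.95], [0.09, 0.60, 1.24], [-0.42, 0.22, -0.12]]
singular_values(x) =[1.75, 0.49, 0.0]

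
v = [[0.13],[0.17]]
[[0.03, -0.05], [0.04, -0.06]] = v @ [[0.23,-0.35]]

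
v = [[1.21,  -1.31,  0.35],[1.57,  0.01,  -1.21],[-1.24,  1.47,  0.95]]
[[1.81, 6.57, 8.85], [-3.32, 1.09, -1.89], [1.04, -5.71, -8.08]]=v@[[-0.32, 1.56, -0.09],[-1.06, -3.28, -6.47],[2.32, 1.10, 1.39]]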